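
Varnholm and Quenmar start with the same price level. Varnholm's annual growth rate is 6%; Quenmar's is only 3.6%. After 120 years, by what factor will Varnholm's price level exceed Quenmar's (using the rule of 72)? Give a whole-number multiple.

Rate gap = 6% − 3.6% = 2.4 points.
The ratio doubles every 72/2.4 ≈ 30.00 years.
120/30.00 ≈ 4.00 doublings → ratio ≈ 2^4.00 ≈ 16.

roughly 16 times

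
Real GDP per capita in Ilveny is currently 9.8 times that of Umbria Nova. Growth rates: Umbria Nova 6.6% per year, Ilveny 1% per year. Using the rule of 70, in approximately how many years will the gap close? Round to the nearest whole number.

around 41 years

Umbria Nova gains on Ilveny at 6.6% − 1% = 5.6 points a year.
At that relative rate the gap halves every 70/5.6 ≈ 12.50 years.
A 9.8 times gap takes log₂(9.8) ≈ 3.29 halvings to close: 3.29 × 12.50 ≈ 41 years.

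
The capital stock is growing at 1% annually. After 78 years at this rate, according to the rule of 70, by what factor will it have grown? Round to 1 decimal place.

roughly 2.2 times

Doubles every ≈ 70.00 years (70/1).
78 years is 1.11 doublings; 2^1.11 ≈ 2.2×.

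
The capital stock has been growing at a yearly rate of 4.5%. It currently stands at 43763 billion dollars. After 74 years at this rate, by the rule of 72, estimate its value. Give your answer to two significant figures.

1100000 billion dollars

Doubling time ≈ 72/4.5 = 16.00 years.
74 years is 74/16.00 ≈ 4.63 doublings, a factor of 2^4.63 ≈ 24.76.
43763 × 24.76 ≈ 1100000 billion dollars.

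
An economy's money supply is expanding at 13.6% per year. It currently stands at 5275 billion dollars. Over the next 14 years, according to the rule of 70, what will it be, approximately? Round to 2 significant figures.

Doubling time ≈ 70/13.6 = 5.15 years.
14 years is 14/5.15 ≈ 2.72 doublings, a factor of 2^2.72 ≈ 6.59.
5275 × 6.59 ≈ 35000 billion dollars.

≈ 35000 billion dollars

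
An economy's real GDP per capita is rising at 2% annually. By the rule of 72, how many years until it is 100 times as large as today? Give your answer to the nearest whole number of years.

At 2% it doubles every 72/2 ≈ 36.00 years.
Reaching 100× takes log₂(100) ≈ 6.64 doublings.
6.64 × 36.00 ≈ 239 years.

around 239 years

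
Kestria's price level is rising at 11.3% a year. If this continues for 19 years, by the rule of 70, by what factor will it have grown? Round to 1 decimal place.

Doubles every ≈ 6.19 years (70/11.3).
19 years is 3.07 doublings; 2^3.07 ≈ 8.4×.

about 8.4 times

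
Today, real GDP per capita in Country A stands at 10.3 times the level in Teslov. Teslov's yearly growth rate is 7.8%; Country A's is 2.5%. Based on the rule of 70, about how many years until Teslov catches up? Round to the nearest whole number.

roughly 44 years

Teslov gains on Country A at 7.8% − 2.5% = 5.3 points a year.
At that relative rate the gap halves every 70/5.3 ≈ 13.21 years.
A 10.3 times gap takes log₂(10.3) ≈ 3.36 halvings to close: 3.36 × 13.21 ≈ 44 years.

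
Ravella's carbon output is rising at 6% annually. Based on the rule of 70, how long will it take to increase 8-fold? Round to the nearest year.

Doubling time ≈ 70/6 = 11.67 years.
8× is 3 doublings, so 3 × 11.67 ≈ 35 years.

approximately 35 years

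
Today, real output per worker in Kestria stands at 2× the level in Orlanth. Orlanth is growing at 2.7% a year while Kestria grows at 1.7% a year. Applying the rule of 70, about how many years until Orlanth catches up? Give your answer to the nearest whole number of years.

approximately 70 years

Orlanth gains on Kestria at 2.7% − 1.7% = 1 point a year.
At that relative rate the gap halves every 70/1 ≈ 70.00 years.
A 2× gap closes after 1 halving: 1 × 70.00 ≈ 70 years.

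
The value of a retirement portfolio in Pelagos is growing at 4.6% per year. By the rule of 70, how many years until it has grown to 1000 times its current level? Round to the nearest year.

approximately 152 years

One doubling takes 70/4.6 = 15.22 years.
1000× is log₂ 1000 ≈ 9.97 doublings, so ≈ 9.97 × 15.22 = 152 years.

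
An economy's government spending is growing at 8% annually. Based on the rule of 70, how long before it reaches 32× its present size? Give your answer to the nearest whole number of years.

At 8% it doubles every 70/8 ≈ 8.75 years.
Getting to 32× needs 5 doublings: 5 × 8.75 ≈ 44 years.

≈ 44 years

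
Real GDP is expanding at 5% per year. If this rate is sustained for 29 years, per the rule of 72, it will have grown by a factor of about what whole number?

Doubling time ≈ 72/5 = 14.40 years.
29/14.40 ≈ 2 doublings, so about 2^2 = 4×.

roughly 4 times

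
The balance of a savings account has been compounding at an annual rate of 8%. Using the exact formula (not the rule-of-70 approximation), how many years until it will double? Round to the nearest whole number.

9 years

t = ln(2) / ln(1 + 0.08) = 0.6931 / 0.076961 ≈ 9.01.
≈ 9 years.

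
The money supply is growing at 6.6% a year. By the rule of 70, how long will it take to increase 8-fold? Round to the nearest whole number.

about 32 years

One doubling takes 70/6.6 = 10.61 years.
8× is 3 doublings, so 3 × 10.61 ≈ 32 years.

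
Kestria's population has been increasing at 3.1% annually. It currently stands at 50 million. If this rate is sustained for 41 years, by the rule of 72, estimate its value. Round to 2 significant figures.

≈ 170 million

It doubles every 72/3.1 ≈ 23.23 years, so 41 years is 1.76 doublings.
2^1.76 ≈ 3.39; 50 × 3.39 ≈ 170 million.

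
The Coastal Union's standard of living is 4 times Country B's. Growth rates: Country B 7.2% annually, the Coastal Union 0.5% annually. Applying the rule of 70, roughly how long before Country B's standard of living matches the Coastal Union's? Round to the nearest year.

21 years

What matters is the difference: 6.7 pp.
Rule of 70 on the gap: the ratio halves every 70/6.7 ≈ 10.45 years.
A 4 times gap closes after 2 halvings: 2 × 10.45 ≈ 21 years.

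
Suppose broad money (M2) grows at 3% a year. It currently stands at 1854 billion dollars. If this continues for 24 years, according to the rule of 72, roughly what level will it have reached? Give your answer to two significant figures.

Doubling time ≈ 72/3 = 24.00 years.
24 years is 24/24.00 ≈ 1.00 doublings, a factor of 2^1.00 ≈ 2.00.
1854 × 2.00 ≈ 3700 billion dollars.

around 3700 billion dollars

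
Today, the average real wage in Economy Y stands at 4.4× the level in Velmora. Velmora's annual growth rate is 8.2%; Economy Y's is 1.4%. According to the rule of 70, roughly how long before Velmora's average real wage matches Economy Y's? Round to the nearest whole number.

22 years

What matters is the difference: 6.8 pp.
Rule of 70 on the gap: the ratio halves every 70/6.8 ≈ 10.29 years.
A 4.4× gap takes log₂(4.4) ≈ 2.14 halvings to close: 2.14 × 10.29 ≈ 22 years.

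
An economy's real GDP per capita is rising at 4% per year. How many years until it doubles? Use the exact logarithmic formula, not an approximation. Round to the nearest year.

18 years

t = ln(2) / ln(1 + 0.04) = 0.6931 / 0.039221 ≈ 17.67.
≈ 18 years.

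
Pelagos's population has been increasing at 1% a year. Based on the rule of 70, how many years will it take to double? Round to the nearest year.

Doubling time ≈ 70 / 1 = 70.00 years.

approximately 70 years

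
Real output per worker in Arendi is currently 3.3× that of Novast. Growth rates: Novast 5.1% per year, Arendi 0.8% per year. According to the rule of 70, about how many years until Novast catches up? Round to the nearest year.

The growth-rate gap is 5.1% − 0.8% = 4.3 percentage points.
So the ratio between them halves every 70/4.3 ≈ 16.28 years.
A 3.3× gap takes log₂(3.3) ≈ 1.72 halvings to close: 1.72 × 16.28 ≈ 28 years.

28 years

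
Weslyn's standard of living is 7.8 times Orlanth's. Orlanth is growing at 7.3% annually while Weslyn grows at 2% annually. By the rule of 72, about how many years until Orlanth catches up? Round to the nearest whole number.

approximately 40 years

What matters is the difference: 5.3 pp.
Rule of 72 on the gap: the ratio halves every 72/5.3 ≈ 13.58 years.
A 7.8 times gap takes log₂(7.8) ≈ 2.96 halvings to close: 2.96 × 13.58 ≈ 40 years.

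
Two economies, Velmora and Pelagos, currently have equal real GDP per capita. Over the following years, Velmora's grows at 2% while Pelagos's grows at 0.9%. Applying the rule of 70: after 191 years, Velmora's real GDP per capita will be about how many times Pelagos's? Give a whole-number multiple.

roughly 8 times

Only the 1.1-point difference matters.
70/1.1 ≈ 63.64 years per doubling of the ratio; 191 years gives 3.00 doublings, so ≈ 8×.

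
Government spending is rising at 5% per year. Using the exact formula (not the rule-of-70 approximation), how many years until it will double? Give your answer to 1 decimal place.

t = ln(2) / ln(1 + 0.05) = 0.6931 / 0.048790 ≈ 14.21.

14.2 years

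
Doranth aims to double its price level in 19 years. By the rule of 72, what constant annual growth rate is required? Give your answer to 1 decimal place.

about 3.8%

72 / 19 ≈ 3.79, so about 3.8% annually.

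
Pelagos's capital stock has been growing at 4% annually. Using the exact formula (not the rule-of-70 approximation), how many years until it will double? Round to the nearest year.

t = ln(2) / ln(1 + 0.04) = 0.6931 / 0.039221 ≈ 17.67.
≈ 18 years.

18 years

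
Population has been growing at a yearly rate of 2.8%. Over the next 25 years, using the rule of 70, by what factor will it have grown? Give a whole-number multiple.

70/2.8 ≈ 25.00 years per doubling.
25 years fits 1 doubling: 2^1 = 2.

about 2 times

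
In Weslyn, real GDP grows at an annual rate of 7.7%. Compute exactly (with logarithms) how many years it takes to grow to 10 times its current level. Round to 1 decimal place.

t = ln(10) / ln(1 + 0.077) = 2.3026 / 0.074179 ≈ 31.04.

31.0 years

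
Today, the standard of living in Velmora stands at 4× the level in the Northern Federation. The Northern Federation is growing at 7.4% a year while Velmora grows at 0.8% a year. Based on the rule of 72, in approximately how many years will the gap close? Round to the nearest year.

about 22 years

The growth-rate gap is 7.4% − 0.8% = 6.6 percentage points.
So the ratio between them halves every 72/6.6 ≈ 10.91 years.
A 4× gap closes after 2 halvings: 2 × 10.91 ≈ 22 years.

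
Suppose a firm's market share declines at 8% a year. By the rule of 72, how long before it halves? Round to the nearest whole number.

about 9 years

The rule works in reverse for decay: 72/8 ≈ 9.00 years to halve.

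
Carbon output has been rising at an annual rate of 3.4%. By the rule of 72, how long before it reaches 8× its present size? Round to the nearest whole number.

64 years

At 3.4% it doubles every 72/3.4 ≈ 21.18 years.
Getting to 8× needs 3 doublings: 3 × 21.18 ≈ 64 years.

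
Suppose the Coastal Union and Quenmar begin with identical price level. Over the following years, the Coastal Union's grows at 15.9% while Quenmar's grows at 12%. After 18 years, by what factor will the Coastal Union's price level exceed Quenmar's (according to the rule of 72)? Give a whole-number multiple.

the Coastal Union pulls ahead at 3.9 pp per year, so the ratio doubles every 72/3.9 ≈ 18.46 years.
In 18 years that's 0.98 doublings: 2^0.98 ≈ 2.

about 2 times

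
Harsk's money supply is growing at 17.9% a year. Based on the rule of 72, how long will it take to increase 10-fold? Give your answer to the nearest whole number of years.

At 17.9% it doubles every 72/17.9 ≈ 4.02 years.
10× is log₂ 10 ≈ 3.32 doublings, so ≈ 3.32 × 4.02 = 13 years.

13 years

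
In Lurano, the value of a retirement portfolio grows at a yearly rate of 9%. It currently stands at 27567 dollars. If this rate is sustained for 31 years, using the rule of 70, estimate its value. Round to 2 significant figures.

approximately 440000 dollars

It doubles every 70/9 ≈ 7.78 years, so 31 years is 3.98 doublings.
2^3.98 ≈ 15.78; 27567 × 15.78 ≈ 440000 dollars.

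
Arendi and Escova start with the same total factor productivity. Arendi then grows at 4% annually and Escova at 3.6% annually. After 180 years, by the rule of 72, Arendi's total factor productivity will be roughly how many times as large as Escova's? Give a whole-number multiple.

about 2 times

Rate gap = 4% − 3.6% = 0.4 points.
The ratio doubles every 72/0.4 ≈ 180.00 years.
180/180.00 ≈ 1.00 doublings → ratio ≈ 2^1.00 ≈ 2.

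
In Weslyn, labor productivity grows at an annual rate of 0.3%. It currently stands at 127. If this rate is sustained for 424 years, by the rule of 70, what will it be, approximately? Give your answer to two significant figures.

around 450

Doubling time ≈ 70/0.3 = 233.33 years.
424 years is 424/233.33 ≈ 1.82 doublings, a factor of 2^1.82 ≈ 3.53.
127 × 3.53 ≈ 450.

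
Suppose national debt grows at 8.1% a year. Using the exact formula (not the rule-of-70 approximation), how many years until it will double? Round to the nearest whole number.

t = ln(2) / ln(1 + 0.081) = 0.6931 / 0.077887 ≈ 8.90.
≈ 9 years.

9 years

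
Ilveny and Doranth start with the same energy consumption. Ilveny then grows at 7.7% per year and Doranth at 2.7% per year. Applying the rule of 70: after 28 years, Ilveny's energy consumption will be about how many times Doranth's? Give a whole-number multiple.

Ilveny pulls ahead at 5 pp per year, so the ratio doubles every 70/5 ≈ 14.00 years.
In 28 years that's 2.00 doublings: 2^2.00 ≈ 4.

≈ 4 times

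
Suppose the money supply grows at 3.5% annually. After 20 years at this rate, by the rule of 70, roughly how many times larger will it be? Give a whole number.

Doubling time ≈ 70/3.5 = 20.00 years.
20/20.00 ≈ 1 doubling, so about 2^1 = 2×.

around 2 times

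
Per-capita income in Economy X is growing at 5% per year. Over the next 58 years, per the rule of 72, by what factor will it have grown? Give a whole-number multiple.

16 times

Doubling time ≈ 72/5 = 14.40 years.
58/14.40 ≈ 4 doublings, so about 2^4 = 16×.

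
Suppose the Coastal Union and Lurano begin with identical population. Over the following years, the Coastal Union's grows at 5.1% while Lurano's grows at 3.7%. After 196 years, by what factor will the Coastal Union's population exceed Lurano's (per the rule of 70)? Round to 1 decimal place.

approximately 15.1 times

the Coastal Union pulls ahead at 1.4 pp per year, so the ratio doubles every 70/1.4 ≈ 50.00 years.
In 196 years that's 3.92 doublings: 2^3.92 ≈ 15.1.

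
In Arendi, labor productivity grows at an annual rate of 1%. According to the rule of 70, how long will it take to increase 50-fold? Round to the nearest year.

One doubling takes 70/1 = 70.00 years.
Reaching 50× takes log₂(50) ≈ 5.64 doublings.
5.64 × 70.00 ≈ 395 years.

395 years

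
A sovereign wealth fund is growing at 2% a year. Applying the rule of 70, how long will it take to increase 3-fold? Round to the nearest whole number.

around 55 years

Doubling time ≈ 70/2 = 35.00 years.
Reaching 3× takes log₂(3) ≈ 1.58 doublings.
1.58 × 35.00 ≈ 55 years.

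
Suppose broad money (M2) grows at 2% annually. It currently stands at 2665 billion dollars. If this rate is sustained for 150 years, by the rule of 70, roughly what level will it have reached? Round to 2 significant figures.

roughly 52000 billion dollars

It doubles every 70/2 ≈ 35.00 years, so 150 years is 4.29 doublings.
2^4.29 ≈ 19.56; 2665 × 19.56 ≈ 52000 billion dollars.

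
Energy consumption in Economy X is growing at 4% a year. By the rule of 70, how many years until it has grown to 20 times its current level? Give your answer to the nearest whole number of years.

Doubling time ≈ 70/4 = 17.50 years.
Reaching 20× takes log₂(20) ≈ 4.32 doublings.
4.32 × 17.50 ≈ 76 years.

76 years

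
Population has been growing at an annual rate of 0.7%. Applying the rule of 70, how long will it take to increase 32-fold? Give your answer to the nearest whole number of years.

about 500 years

At 0.7% it doubles every 70/0.7 ≈ 100.00 years.
32× is 5 doublings, so 5 × 100.00 ≈ 500 years.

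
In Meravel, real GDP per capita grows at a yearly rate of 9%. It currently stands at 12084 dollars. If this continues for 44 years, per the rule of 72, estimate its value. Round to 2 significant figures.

Doubling time ≈ 72/9 = 8.00 years.
44 years is 44/8.00 ≈ 5.50 doublings, a factor of 2^5.50 ≈ 45.25.
12084 × 45.25 ≈ 550000 dollars.

around 550000 dollars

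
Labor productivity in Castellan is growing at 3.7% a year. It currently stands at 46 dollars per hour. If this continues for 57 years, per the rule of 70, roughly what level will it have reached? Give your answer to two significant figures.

approximately 370 dollars per hour

It doubles every 70/3.7 ≈ 18.92 years, so 57 years is 3.01 doublings.
2^3.01 ≈ 8.06; 46 × 8.06 ≈ 370 dollars per hour.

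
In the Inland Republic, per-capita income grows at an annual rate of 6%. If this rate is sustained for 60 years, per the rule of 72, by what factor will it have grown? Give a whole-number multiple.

Doubling time ≈ 72/6 = 12.00 years.
60/12.00 ≈ 5 doublings, so about 2^5 = 32×.

about 32 times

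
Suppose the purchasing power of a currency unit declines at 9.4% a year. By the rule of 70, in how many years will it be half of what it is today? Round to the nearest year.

≈ 7 years

Halving time ≈ 70 / 9.4 = 7.45 → 7 years.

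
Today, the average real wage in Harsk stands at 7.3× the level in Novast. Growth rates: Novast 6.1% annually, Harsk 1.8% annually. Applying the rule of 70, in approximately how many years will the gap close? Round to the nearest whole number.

approximately 47 years

The growth-rate gap is 6.1% − 1.8% = 4.3 percentage points.
So the ratio between them halves every 70/4.3 ≈ 16.28 years.
A 7.3× gap takes log₂(7.3) ≈ 2.87 halvings to close: 2.87 × 16.28 ≈ 47 years.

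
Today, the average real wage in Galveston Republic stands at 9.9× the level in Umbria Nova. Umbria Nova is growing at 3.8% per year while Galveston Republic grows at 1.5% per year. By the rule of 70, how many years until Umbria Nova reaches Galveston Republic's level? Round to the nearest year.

The growth-rate gap is 3.8% − 1.5% = 2.3 percentage points.
So the ratio between them halves every 70/2.3 ≈ 30.43 years.
A 9.9× gap takes log₂(9.9) ≈ 3.31 halvings to close: 3.31 × 30.43 ≈ 101 years.

approximately 101 years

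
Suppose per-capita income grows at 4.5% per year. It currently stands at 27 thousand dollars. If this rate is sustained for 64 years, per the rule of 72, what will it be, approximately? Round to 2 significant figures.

Doubling time ≈ 72/4.5 = 16.00 years.
64 years is 64/16.00 ≈ 4.00 doublings, a factor of 2^4.00 ≈ 16.00.
27 × 16.00 ≈ 430 thousand dollars.

roughly 430 thousand dollars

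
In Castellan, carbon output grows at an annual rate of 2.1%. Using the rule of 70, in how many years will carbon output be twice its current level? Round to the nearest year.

≈ 33 years

At 2.1%, doubling takes about 70/2.1 = 33.33 years.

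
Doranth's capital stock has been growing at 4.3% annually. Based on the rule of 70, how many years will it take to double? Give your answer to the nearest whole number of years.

At 4.3%, doubling takes about 70/4.3 = 16.28 years.

around 16 years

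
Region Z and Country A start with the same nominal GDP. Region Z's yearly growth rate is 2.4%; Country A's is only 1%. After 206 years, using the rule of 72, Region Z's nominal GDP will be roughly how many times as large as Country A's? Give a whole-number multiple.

around 16 times

Region Z pulls ahead at 1.4 pp per year, so the ratio doubles every 72/1.4 ≈ 51.43 years.
In 206 years that's 4.01 doublings: 2^4.01 ≈ 16.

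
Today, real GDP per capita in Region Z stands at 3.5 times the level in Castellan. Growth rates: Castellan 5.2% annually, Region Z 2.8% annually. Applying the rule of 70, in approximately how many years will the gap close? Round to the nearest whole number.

approximately 53 years

Castellan gains on Region Z at 5.2% − 2.8% = 2.4 points a year.
At that relative rate the gap halves every 70/2.4 ≈ 29.17 years.
A 3.5 times gap takes log₂(3.5) ≈ 1.81 halvings to close: 1.81 × 29.17 ≈ 53 years.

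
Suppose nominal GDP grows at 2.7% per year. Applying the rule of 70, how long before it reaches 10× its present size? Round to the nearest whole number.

Doubling time ≈ 70/2.7 = 25.93 years.
Reaching 10× takes log₂(10) ≈ 3.32 doublings.
3.32 × 25.93 ≈ 86 years.

86 years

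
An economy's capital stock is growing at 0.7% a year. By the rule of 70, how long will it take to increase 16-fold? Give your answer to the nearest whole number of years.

Doubling time ≈ 70/0.7 = 100.00 years.
16 = 2^4, so 4 doublings → 400 years.

approximately 400 years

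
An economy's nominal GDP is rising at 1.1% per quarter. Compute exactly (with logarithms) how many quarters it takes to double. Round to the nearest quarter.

63 quarters

t = ln(2) / ln(1 + 0.011) = 0.6931 / 0.010940 ≈ 63.35.
≈ 63 quarters.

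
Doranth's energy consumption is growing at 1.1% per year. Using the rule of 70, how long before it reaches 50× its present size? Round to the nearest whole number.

At 1.1% it doubles every 70/1.1 ≈ 63.64 years.
Reaching 50× takes log₂(50) ≈ 5.64 doublings.
5.64 × 63.64 ≈ 359 years.

roughly 359 years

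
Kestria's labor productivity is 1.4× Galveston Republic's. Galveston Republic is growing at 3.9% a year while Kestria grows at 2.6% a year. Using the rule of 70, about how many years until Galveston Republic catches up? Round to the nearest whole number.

The growth-rate gap is 3.9% − 2.6% = 1.3 percentage points.
So the ratio between them halves every 70/1.3 ≈ 53.85 years.
A 1.4× gap takes log₂(1.4) ≈ 0.49 halvings to close: 0.49 × 53.85 ≈ 26 years.

26 years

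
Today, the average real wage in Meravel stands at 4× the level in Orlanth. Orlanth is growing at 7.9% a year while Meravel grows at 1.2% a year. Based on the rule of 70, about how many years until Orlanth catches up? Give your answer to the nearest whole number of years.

roughly 21 years

The growth-rate gap is 7.9% − 1.2% = 6.7 percentage points.
So the ratio between them halves every 70/6.7 ≈ 10.45 years.
A 4× gap closes after 2 halvings: 2 × 10.45 ≈ 21 years.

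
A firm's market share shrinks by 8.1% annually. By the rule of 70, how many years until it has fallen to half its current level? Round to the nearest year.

Falling at 8.1%, it halves about every 70/8.1 = 8.64 years.

about 9 years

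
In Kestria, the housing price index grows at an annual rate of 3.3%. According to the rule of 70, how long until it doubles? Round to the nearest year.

70/3.3 ≈ 21.21, so it doubles roughly every 21 years.

≈ 21 years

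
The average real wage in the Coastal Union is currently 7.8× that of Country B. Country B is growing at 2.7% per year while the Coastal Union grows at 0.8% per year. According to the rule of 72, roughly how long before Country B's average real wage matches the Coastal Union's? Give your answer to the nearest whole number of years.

Country B gains on the Coastal Union at 2.7% − 0.8% = 1.9 points a year.
At that relative rate the gap halves every 72/1.9 ≈ 37.89 years.
A 7.8× gap takes log₂(7.8) ≈ 2.96 halvings to close: 2.96 × 37.89 ≈ 112 years.

around 112 years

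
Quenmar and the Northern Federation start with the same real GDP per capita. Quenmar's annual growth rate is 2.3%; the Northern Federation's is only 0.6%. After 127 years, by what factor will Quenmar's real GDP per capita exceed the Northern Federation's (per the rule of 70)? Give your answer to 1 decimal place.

about 8.5 times

Only the 1.7-point difference matters.
70/1.7 ≈ 41.18 years per doubling of the ratio; 127 years gives 3.08 doublings, so ≈ 8.5×.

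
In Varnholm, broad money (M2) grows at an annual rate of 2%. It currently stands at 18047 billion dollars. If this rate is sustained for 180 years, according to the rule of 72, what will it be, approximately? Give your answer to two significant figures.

580000 billion dollars

Doubling time ≈ 72/2 = 36.00 years.
180 years is 180/36.00 ≈ 5.00 doublings, a factor of 2^5.00 ≈ 32.00.
18047 × 32.00 ≈ 580000 billion dollars.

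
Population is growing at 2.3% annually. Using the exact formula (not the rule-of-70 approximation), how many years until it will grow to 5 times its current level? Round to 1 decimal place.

t = ln(5) / ln(1 + 0.023) = 1.6094 / 0.022739 ≈ 70.78.

70.8 years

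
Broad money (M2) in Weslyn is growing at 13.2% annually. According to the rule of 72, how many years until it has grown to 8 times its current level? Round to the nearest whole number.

approximately 16 years

One doubling takes 72/13.2 = 5.45 years.
8 = 2^3, so 3 doublings → 16 years.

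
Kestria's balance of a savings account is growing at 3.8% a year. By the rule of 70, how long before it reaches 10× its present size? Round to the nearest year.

61 years

One doubling takes 70/3.8 = 18.42 years.
Reaching 10× takes log₂(10) ≈ 3.32 doublings.
3.32 × 18.42 ≈ 61 years.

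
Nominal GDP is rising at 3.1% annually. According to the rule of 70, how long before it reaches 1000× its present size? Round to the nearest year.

about 225 years

At 3.1% it doubles every 70/3.1 ≈ 22.58 years.
Reaching 1000× takes log₂(1000) ≈ 9.97 doublings.
9.97 × 22.58 ≈ 225 years.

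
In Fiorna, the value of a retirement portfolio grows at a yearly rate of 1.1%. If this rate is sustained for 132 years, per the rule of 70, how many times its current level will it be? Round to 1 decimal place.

Doubling time ≈ 70/1.1 = 63.64 years.
132 years / 63.64 ≈ 2.07 doublings → factor 2^2.07 ≈ 4.2.

about 4.2 times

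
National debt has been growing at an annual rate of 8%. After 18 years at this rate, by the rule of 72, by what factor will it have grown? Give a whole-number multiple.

4 times

At 8% one doubling takes ≈ 9.00 years; 18 years is 2 of them, so ×4.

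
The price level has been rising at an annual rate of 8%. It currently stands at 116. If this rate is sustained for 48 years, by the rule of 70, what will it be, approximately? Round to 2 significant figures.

It doubles every 70/8 ≈ 8.75 years, so 48 years is 5.49 doublings.
2^5.49 ≈ 44.94; 116 × 44.94 ≈ 5200.

5200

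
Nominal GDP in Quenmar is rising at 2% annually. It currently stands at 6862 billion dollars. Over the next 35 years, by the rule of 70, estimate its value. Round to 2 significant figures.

It doubles every 70/2 ≈ 35.00 years, so 35 years is 1.00 doublings.
2^1.00 ≈ 2.00; 6862 × 2.00 ≈ 14000 billion dollars.

approximately 14000 billion dollars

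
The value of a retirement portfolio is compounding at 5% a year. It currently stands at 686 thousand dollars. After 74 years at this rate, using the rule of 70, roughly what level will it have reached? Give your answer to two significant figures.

It doubles every 70/5 ≈ 14.00 years, so 74 years is 5.29 doublings.
2^5.29 ≈ 39.12; 686 × 39.12 ≈ 27000 thousand dollars.

about 27000 thousand dollars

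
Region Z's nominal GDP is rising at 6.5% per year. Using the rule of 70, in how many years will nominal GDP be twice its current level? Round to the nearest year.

roughly 11 years

70/6.5 ≈ 10.77, so it doubles roughly every 11 years.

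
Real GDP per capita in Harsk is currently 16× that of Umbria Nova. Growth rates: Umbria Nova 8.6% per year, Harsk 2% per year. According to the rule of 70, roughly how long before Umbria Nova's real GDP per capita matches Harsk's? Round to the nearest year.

What matters is the difference: 6.6 pp.
Rule of 70 on the gap: the ratio halves every 70/6.6 ≈ 10.61 years.
A 16× gap closes after 4 halvings: 4 × 10.61 ≈ 42 years.

roughly 42 years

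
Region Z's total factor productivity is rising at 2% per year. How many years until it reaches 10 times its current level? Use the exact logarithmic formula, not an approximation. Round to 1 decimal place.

116.3 years

t = ln(10) / ln(1 + 0.02) = 2.3026 / 0.019803 ≈ 116.28.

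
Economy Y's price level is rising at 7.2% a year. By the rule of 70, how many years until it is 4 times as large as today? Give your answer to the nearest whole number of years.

around 19 years

At 7.2% it doubles every 70/7.2 ≈ 9.72 years.
4 = 2^2, so 2 doublings → 19 years.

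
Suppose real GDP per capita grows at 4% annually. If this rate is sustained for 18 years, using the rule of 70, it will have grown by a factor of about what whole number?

around 2 times

70/4 ≈ 17.50 years per doubling.
18 years fits 1 doubling: 2^1 = 2.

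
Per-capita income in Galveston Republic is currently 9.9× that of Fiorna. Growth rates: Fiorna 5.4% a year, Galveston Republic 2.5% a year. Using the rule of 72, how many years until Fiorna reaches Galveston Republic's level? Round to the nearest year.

Fiorna gains on Galveston Republic at 5.4% − 2.5% = 2.9 points a year.
At that relative rate the gap halves every 72/2.9 ≈ 24.83 years.
A 9.9× gap takes log₂(9.9) ≈ 3.31 halvings to close: 3.31 × 24.83 ≈ 82 years.

around 82 years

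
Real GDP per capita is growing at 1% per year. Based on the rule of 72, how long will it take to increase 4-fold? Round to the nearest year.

Doubling time ≈ 72/1 = 72.00 years.
4× is 2 doublings, so 2 × 72.00 ≈ 144 years.

roughly 144 years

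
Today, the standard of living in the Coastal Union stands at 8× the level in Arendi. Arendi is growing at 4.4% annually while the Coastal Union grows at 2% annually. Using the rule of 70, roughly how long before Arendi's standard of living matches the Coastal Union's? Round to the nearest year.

≈ 88 years

What matters is the difference: 2.4 pp.
Rule of 70 on the gap: the ratio halves every 70/2.4 ≈ 29.17 years.
An 8× gap closes after 3 halvings: 3 × 29.17 ≈ 88 years.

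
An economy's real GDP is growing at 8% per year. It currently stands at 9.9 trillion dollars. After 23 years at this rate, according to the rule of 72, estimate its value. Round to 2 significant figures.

It doubles every 72/8 ≈ 9.00 years, so 23 years is 2.56 doublings.
2^2.56 ≈ 5.90; 9.9 × 5.90 ≈ 58 trillion dollars.

≈ 58 trillion dollars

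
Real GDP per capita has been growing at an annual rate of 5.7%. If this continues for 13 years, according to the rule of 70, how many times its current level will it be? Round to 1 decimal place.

≈ 2.1 times

Doubling time ≈ 70/5.7 = 12.28 years.
13 years / 12.28 ≈ 1.06 doublings → factor 2^1.06 ≈ 2.1.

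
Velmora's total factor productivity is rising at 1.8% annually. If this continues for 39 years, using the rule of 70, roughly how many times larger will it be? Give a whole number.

70/1.8 ≈ 38.89 years per doubling.
39 years fits 1 doubling: 2^1 = 2.

about 2 times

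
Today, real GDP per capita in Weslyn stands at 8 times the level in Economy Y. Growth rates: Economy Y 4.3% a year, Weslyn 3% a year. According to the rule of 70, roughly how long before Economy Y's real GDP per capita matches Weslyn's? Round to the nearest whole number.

around 162 years

The growth-rate gap is 4.3% − 3% = 1.3 percentage points.
So the ratio between them halves every 70/1.3 ≈ 53.85 years.
An 8 times gap closes after 3 halvings: 3 × 53.85 ≈ 162 years.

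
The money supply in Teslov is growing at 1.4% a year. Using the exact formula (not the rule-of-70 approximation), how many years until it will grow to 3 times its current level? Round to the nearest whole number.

79 years

t = ln(3) / ln(1 + 0.014) = 1.0986 / 0.013903 ≈ 79.02.
≈ 79 years.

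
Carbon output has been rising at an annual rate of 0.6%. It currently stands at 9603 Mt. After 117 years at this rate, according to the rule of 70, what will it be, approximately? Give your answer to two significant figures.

It doubles every 70/0.6 ≈ 116.67 years, so 117 years is 1.00 doublings.
2^1.00 ≈ 2.00; 9603 × 2.00 ≈ 19000 Mt.

19000 Mt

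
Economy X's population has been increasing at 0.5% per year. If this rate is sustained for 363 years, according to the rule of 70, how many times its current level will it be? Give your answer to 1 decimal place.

Doubling time ≈ 70/0.5 = 140.00 years.
363 years / 140.00 ≈ 2.59 doublings → factor 2^2.59 ≈ 6.0.

≈ 6.0 times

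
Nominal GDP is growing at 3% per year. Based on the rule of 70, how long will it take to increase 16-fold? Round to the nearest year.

Doubling time ≈ 70/3 = 23.33 years.
Getting to 16× needs 4 doublings: 4 × 23.33 ≈ 93 years.

roughly 93 years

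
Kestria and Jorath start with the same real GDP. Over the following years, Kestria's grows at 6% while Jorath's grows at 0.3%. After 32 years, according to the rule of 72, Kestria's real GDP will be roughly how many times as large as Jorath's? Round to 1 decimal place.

5.8 times

Only the 5.7-point difference matters.
72/5.7 ≈ 12.63 years per doubling of the ratio; 32 years gives 2.53 doublings, so ≈ 5.8×.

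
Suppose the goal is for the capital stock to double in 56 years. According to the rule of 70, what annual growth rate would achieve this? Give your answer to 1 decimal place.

1.3% a year

70 / 56 ≈ 1.25, so about 1.3% a year.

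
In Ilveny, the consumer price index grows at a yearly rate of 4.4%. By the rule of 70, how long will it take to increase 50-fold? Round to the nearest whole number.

≈ 90 years

One doubling takes 70/4.4 = 15.91 years.
Reaching 50× takes log₂(50) ≈ 5.64 doublings.
5.64 × 15.91 ≈ 90 years.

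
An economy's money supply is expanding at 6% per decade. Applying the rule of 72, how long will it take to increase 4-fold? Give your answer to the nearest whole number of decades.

≈ 24 decades

One doubling takes 72/6 = 12.00 decades.
4 = 2^2, so 2 doublings → 24 decades.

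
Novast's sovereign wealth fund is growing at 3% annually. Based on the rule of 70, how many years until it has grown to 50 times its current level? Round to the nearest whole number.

≈ 132 years

At 3% it doubles every 70/3 ≈ 23.33 years.
Reaching 50× takes log₂(50) ≈ 5.64 doublings.
5.64 × 23.33 ≈ 132 years.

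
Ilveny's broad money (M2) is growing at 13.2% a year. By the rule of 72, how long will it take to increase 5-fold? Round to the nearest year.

about 13 years

One doubling takes 72/13.2 = 5.45 years.
5× is log₂ 5 ≈ 2.32 doublings, so ≈ 2.32 × 5.45 = 13 years.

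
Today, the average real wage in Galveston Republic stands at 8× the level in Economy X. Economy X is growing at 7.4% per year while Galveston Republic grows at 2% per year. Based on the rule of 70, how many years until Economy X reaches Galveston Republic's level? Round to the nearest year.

What matters is the difference: 5.4 pp.
Rule of 70 on the gap: the ratio halves every 70/5.4 ≈ 12.96 years.
An 8× gap closes after 3 halvings: 3 × 12.96 ≈ 39 years.

approximately 39 years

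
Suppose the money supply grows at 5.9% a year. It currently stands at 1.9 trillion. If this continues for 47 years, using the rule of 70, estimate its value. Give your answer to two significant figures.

30 trillion

It doubles every 70/5.9 ≈ 11.86 years, so 47 years is 3.96 doublings.
2^3.96 ≈ 15.56; 1.9 × 15.56 ≈ 30 trillion.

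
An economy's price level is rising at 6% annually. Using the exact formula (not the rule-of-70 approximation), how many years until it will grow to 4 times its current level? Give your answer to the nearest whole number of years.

t = ln(4) / ln(1 + 0.06) = 1.3863 / 0.058269 ≈ 23.79.
≈ 24 years.

24 years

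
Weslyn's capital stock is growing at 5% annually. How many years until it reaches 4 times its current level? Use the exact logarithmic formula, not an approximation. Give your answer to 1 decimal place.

t = ln(4) / ln(1 + 0.05) = 1.3863 / 0.048790 ≈ 28.41.

28.4 years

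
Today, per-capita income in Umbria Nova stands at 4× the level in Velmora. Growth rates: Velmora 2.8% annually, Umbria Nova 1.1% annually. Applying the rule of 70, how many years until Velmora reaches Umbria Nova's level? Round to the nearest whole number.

Velmora gains on Umbria Nova at 2.8% − 1.1% = 1.7 points a year.
At that relative rate the gap halves every 70/1.7 ≈ 41.18 years.
A 4× gap closes after 2 halvings: 2 × 41.18 ≈ 82 years.

around 82 years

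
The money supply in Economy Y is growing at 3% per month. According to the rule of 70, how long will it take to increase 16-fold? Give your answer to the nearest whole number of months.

around 93 months

One doubling takes 70/3 = 23.33 months.
16 = 2^4, so 4 doublings → 93 months.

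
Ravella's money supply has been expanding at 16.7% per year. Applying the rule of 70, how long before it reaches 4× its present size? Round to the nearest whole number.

At 16.7% it doubles every 70/16.7 ≈ 4.19 years.
4× is 2 doublings, so 2 × 4.19 ≈ 8 years.

approximately 8 years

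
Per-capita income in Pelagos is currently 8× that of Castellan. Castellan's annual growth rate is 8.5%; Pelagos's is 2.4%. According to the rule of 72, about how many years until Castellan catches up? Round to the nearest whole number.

roughly 35 years

Castellan gains on Pelagos at 8.5% − 2.4% = 6.1 points a year.
At that relative rate the gap halves every 72/6.1 ≈ 11.80 years.
An 8× gap closes after 3 halvings: 3 × 11.80 ≈ 35 years.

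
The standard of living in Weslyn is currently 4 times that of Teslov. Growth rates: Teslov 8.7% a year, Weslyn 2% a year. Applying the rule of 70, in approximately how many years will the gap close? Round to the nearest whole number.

Teslov gains on Weslyn at 8.7% − 2% = 6.7 points a year.
At that relative rate the gap halves every 70/6.7 ≈ 10.45 years.
A 4 times gap closes after 2 halvings: 2 × 10.45 ≈ 21 years.

roughly 21 years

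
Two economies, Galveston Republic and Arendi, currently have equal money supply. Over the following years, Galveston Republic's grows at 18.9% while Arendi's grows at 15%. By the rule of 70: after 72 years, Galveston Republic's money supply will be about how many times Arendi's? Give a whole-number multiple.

≈ 16 times

Galveston Republic pulls ahead at 3.9 pp per year, so the ratio doubles every 70/3.9 ≈ 17.95 years.
In 72 years that's 4.01 doublings: 2^4.01 ≈ 16.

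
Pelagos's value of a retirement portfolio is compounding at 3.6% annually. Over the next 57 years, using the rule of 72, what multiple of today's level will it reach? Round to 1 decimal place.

Doubles every ≈ 20.00 years (72/3.6).
57 years is 2.85 doublings; 2^2.85 ≈ 7.2×.

around 7.2 times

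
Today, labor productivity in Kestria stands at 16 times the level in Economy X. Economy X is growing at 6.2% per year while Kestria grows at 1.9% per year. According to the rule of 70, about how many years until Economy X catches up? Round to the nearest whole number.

What matters is the difference: 4.3 pp.
Rule of 70 on the gap: the ratio halves every 70/4.3 ≈ 16.28 years.
A 16 times gap closes after 4 halvings: 4 × 16.28 ≈ 65 years.

≈ 65 years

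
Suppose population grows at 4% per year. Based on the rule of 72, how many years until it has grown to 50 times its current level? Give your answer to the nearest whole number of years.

roughly 102 years

One doubling takes 72/4 = 18.00 years.
50× is log₂ 50 ≈ 5.64 doublings, so ≈ 5.64 × 18.00 = 102 years.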